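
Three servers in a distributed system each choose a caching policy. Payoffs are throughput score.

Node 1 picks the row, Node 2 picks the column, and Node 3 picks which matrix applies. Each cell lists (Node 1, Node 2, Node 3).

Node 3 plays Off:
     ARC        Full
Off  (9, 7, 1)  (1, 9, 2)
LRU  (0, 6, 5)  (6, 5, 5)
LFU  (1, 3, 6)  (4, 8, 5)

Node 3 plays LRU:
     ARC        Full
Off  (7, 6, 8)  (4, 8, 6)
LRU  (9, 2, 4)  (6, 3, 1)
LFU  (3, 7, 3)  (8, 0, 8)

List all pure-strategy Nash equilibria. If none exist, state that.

(Off, ARC, Off): Node 2 can switch to Full (7 → 9). Not NE.
(Off, ARC, LRU): Node 1 can switch to LRU (7 → 9). Not NE.
(Off, Full, Off): Node 1 can switch to LRU (1 → 6). Not NE.
(Off, Full, LRU): Node 1 can switch to LRU (4 → 6). Not NE.
(LRU, ARC, Off): Node 1 can switch to Off (0 → 9). Not NE.
(LRU, ARC, LRU): Node 2 can switch to Full (2 → 3). Not NE.
(The remaining 6 profiles each have a profitable deviation by the same check.)

There is no pure-strategy Nash equilibrium.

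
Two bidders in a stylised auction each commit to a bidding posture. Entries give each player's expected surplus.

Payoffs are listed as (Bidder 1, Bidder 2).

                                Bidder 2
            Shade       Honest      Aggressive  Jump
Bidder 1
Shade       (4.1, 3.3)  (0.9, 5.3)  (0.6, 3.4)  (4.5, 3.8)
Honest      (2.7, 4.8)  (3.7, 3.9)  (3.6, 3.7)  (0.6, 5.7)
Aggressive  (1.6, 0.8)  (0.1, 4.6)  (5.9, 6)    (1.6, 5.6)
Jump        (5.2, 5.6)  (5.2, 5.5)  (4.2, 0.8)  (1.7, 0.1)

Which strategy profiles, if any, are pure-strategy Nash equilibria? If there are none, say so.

(Shade, Shade): Bidder 1 can switch to Jump (4.1 → 5.2). Not NE.
(Shade, Honest): Bidder 1 can switch to Honest (0.9 → 3.7). Not NE.
(Shade, Aggressive): Bidder 1 can switch to Honest (0.6 → 3.6). Not NE.
(Shade, Jump): Bidder 2 can switch to Honest (3.8 → 5.3). Not NE.
(Honest, Shade): Bidder 1 can switch to Shade (2.7 → 4.1). Not NE.
(Honest, Honest): Bidder 1 can switch to Jump (3.7 → 5.2). Not NE.
(Aggressive, Aggressive): Bidder 1 gets 5.9, best alternative 4.2; Bidder 2 gets 6, best alternative 5.6. No profitable deviation — NE.
(Jump, Shade): Bidder 1 gets 5.2, best alternative 4.1; Bidder 2 gets 5.6, best alternative 5.5. No profitable deviation — NE.
(The remaining 8 profiles each have a profitable deviation by the same check.)

Pure-strategy Nash equilibria: (Aggressive, Aggressive); (Jump, Shade)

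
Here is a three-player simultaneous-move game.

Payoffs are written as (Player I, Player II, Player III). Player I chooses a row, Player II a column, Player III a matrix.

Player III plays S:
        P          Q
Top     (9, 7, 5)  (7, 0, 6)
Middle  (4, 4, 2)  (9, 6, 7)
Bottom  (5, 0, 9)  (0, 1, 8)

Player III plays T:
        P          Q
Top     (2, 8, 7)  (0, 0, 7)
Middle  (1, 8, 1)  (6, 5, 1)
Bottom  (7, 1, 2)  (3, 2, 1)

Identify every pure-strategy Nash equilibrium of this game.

(Middle, Q, S)

Player I against (P, S): payoffs 9, 4, 5 → best response Top.
Player I against (P, T): payoffs 2, 1, 7 → best response Bottom.
Player I against (Q, S): payoffs 7, 9, 0 → best response Middle.
Player I against (Q, T): payoffs 0, 6, 3 → best response Middle.
Player II against (Top, S): payoffs 7, 0 → best response P.
Player II against (Top, T): payoffs 8, 0 → best response P.
Player II against (Middle, S): payoffs 4, 6 → best response Q.
Player II against (Middle, T): payoffs 8, 5 → best response P.
Player II against (Bottom, S): payoffs 0, 1 → best response Q.
Player II against (Bottom, T): payoffs 1, 2 → best response Q.
Player III against (Top, P): payoffs 5, 7 → best response T.
Player III against (Top, Q): payoffs 6, 7 → best response T.
Player III against (Middle, P): payoffs 2, 1 → best response S.
Player III against (Middle, Q): payoffs 7, 1 → best response S.
Player III against (Bottom, P): payoffs 9, 2 → best response S.
Player III against (Bottom, Q): payoffs 8, 1 → best response S.
Mutual best responses: (Middle, Q, S).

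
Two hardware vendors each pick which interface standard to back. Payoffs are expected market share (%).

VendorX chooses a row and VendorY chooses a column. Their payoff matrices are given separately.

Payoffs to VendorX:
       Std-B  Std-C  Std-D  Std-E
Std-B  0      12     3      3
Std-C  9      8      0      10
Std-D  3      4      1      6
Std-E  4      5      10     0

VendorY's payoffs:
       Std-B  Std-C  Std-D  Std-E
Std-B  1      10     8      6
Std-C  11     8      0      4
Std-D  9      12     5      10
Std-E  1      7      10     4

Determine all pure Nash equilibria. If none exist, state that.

For each strategy profile, look for a profitable unilateral deviation.
(Std-B, Std-B): VendorX can switch to Std-C (0 → 9). Not NE.
(Std-B, Std-C): VendorX gets 12, best alternative 8; VendorY gets 10, best alternative 8. No profitable deviation — NE.
(Std-B, Std-D): VendorX can switch to Std-E (3 → 10). Not NE.
(Std-B, Std-E): VendorX can switch to Std-C (3 → 10). Not NE.
(Std-C, Std-B): VendorX gets 9, best alternative 4; VendorY gets 11, best alternative 8. No profitable deviation — NE.
(Std-C, Std-C): VendorX can switch to Std-B (8 → 12). Not NE.
(Std-C, Std-D): VendorX can switch to Std-B (0 → 3). Not NE.
(Std-C, Std-E): VendorY can switch to Std-B (4 → 11). Not NE.
(Std-E, Std-D): VendorX gets 10, best alternative 3; VendorY gets 10, best alternative 7. No profitable deviation — NE.
(The remaining 7 profiles each have a profitable deviation by the same check.)

(Std-B, Std-C) and (Std-C, Std-B) and (Std-E, Std-D)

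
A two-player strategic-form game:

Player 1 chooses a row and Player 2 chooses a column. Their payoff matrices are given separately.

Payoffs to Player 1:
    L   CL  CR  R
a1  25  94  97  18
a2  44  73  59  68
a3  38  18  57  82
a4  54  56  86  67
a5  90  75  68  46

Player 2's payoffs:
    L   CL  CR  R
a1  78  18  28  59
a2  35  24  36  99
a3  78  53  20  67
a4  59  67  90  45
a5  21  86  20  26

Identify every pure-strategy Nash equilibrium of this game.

(a1, L): Player 1 can switch to a2 (25 → 44). Not NE.
(a1, CL): Player 2 can switch to L (18 → 78). Not NE.
(a1, CR): Player 2 can switch to L (28 → 78). Not NE.
(a1, R): Player 1 can switch to a2 (18 → 68). Not NE.
(a2, L): Player 1 can switch to a4 (44 → 54). Not NE.
(a2, CL): Player 1 can switch to a1 (73 → 94). Not NE.
(a2, CR): Player 1 can switch to a1 (59 → 97). Not NE.
(a2, R): Player 1 can switch to a3 (68 → 82). Not NE.
(The remaining 12 profiles each have a profitable deviation by the same check.)

This game has no pure Nash equilibrium.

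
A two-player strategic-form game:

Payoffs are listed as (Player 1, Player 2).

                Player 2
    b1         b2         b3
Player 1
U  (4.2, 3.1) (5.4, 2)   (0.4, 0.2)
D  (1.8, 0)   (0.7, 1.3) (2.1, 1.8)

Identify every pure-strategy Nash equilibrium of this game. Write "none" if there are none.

(U, b1): Player 1 gets 4.2, best alternative 1.8; Player 2 gets 3.1, best alternative 2. No profitable deviation — NE.
(U, b2): Player 2 can switch to b1 (2 → 3.1). Not NE.
(U, b3): Player 1 can switch to D (0.4 → 2.1). Not NE.
(D, b1): Player 1 can switch to U (1.8 → 4.2). Not NE.
(D, b2): Player 1 can switch to U (0.7 → 5.4). Not NE.
(D, b3): Player 1 gets 2.1, best alternative 0.4; Player 2 gets 1.8, best alternative 1.3. No profitable deviation — NE.

(U, b1), (D, b3)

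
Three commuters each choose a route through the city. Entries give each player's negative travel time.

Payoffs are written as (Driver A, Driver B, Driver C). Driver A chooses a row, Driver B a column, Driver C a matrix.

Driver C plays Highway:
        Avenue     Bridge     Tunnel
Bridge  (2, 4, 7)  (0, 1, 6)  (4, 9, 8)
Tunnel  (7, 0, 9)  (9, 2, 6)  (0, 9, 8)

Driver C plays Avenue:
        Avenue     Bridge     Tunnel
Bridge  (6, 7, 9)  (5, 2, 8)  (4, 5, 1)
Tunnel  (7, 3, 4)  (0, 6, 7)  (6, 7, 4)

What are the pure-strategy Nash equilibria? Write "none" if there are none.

The unique pure-strategy Nash equilibrium is (Bridge, Tunnel, Highway).

Driver A against (Avenue, Highway): payoffs 2, 7 → best response Tunnel.
Driver A against (Avenue, Avenue): payoffs 6, 7 → best response Tunnel.
Driver A against (Bridge, Highway): payoffs 0, 9 → best response Tunnel.
Driver A against (Bridge, Avenue): payoffs 5, 0 → best response Bridge.
Driver A against (Tunnel, Highway): payoffs 4, 0 → best response Bridge.
Driver A against (Tunnel, Avenue): payoffs 4, 6 → best response Tunnel.
Driver B against (Bridge, Highway): payoffs 4, 1, 9 → best response Tunnel.
Driver B against (Bridge, Avenue): payoffs 7, 2, 5 → best response Avenue.
Driver B against (Tunnel, Highway): payoffs 0, 2, 9 → best response Tunnel.
Driver B against (Tunnel, Avenue): payoffs 3, 6, 7 → best response Tunnel.
Driver C against (Bridge, Avenue): payoffs 7, 9 → best response Avenue.
Driver C against (Bridge, Bridge): payoffs 6, 8 → best response Avenue.
Driver C against (Bridge, Tunnel): payoffs 8, 1 → best response Highway.
Driver C against (Tunnel, Avenue): payoffs 9, 4 → best response Highway.
Driver C against (Tunnel, Bridge): payoffs 6, 7 → best response Avenue.
Driver C against (Tunnel, Tunnel): payoffs 8, 4 → best response Highway.
Mutual best responses: (Bridge, Tunnel, Highway).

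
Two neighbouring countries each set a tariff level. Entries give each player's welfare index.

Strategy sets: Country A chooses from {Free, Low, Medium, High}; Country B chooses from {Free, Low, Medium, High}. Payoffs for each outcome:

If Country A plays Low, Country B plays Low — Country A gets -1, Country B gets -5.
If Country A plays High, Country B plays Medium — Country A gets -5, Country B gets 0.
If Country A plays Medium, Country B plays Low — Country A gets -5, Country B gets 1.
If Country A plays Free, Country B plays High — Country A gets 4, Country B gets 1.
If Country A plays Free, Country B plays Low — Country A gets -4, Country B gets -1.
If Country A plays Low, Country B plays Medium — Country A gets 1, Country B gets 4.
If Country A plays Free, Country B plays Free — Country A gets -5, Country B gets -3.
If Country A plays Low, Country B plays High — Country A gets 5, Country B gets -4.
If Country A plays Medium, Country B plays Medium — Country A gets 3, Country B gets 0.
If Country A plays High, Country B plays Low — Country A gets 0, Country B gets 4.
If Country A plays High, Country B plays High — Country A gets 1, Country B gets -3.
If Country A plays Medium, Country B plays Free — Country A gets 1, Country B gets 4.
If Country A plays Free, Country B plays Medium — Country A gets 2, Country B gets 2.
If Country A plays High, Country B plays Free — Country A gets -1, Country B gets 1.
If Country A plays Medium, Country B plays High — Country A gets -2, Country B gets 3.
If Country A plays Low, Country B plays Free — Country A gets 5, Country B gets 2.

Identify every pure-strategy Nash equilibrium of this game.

Mark each player's best response to every combination of opponents' strategies; a profile where every player is best-responding is a pure Nash equilibrium.
Country A against Free: payoffs -5, 5, 1, -1 → best response Low.
Country A against Low: payoffs -4, -1, -5, 0 → best response High.
Country A against Medium: payoffs 2, 1, 3, -5 → best response Medium.
Country A against High: payoffs 4, 5, -2, 1 → best response Low.
Country B against Free: payoffs -3, -1, 2, 1 → best response Medium.
Country B against Low: payoffs 2, -5, 4, -4 → best response Medium.
Country B against Medium: payoffs 4, 1, 0, 3 → best response Free.
Country B against High: payoffs 1, 4, 0, -3 → best response Low.
Mutual best responses: (High, Low).

The unique pure-strategy Nash equilibrium is (High, Low).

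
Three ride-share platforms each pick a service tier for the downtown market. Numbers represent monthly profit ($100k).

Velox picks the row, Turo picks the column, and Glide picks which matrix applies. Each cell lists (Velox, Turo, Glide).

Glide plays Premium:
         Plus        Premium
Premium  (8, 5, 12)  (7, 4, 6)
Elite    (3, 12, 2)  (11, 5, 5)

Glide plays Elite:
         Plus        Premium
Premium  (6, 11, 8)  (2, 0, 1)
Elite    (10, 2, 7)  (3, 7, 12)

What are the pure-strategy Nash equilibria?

Check each profile: it is a Nash equilibrium iff no player can strictly gain by switching unilaterally.
(Premium, Plus, Premium): Velox gets 8, best alternative 3; Turo gets 5, best alternative 4; Glide gets 12, best alternative 8. No profitable deviation — NE.
(Premium, Plus, Elite): Velox can switch to Elite (6 → 10). Not NE.
(Premium, Premium, Premium): Velox can switch to Elite (7 → 11). Not NE.
(Premium, Premium, Elite): Velox can switch to Elite (2 → 3). Not NE.
(Elite, Plus, Premium): Velox can switch to Premium (3 → 8). Not NE.
(Elite, Plus, Elite): Turo can switch to Premium (2 → 7). Not NE.
(Elite, Premium, Premium): Turo can switch to Plus (5 → 12). Not NE.
(Elite, Premium, Elite): Velox gets 3, best alternative 2; Turo gets 7, best alternative 2; Glide gets 12, best alternative 5. No profitable deviation — NE.

The pure Nash equilibria are (Premium, Plus, Premium), (Elite, Premium, Elite).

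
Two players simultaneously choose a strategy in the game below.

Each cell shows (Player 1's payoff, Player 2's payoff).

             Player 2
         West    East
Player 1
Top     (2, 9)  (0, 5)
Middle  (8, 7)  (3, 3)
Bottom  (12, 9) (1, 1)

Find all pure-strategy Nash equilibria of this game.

Check each profile: it is a Nash equilibrium iff no player can strictly gain by switching unilaterally.
(Top, West): Player 1 can switch to Middle (2 → 8). Not NE.
(Top, East): Player 1 can switch to Middle (0 → 3). Not NE.
(Middle, West): Player 1 can switch to Bottom (8 → 12). Not NE.
(Middle, East): Player 2 can switch to West (3 → 7). Not NE.
(Bottom, West): Player 1 gets 12, best alternative 8; Player 2 gets 9, best alternative 1. No profitable deviation — NE.
(Bottom, East): Player 1 can switch to Middle (1 → 3). Not NE.

The unique pure-strategy Nash equilibrium is (Bottom, West).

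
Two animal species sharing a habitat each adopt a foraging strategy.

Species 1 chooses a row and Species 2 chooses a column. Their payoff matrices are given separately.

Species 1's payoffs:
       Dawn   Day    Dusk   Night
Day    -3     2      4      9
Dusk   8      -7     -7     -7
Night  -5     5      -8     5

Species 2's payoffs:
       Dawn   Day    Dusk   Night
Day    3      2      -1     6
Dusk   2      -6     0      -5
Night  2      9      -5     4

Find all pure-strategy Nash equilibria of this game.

Check each profile: it is a Nash equilibrium iff no player can strictly gain by switching unilaterally.
(Day, Dawn): Species 1 can switch to Dusk (-3 → 8). Not NE.
(Day, Day): Species 1 can switch to Night (2 → 5). Not NE.
(Day, Dusk): Species 2 can switch to Dawn (-1 → 3). Not NE.
(Day, Night): Species 1 gets 9, best alternative 5; Species 2 gets 6, best alternative 3. No profitable deviation — NE.
(Dusk, Dawn): Species 1 gets 8, best alternative -3; Species 2 gets 2, best alternative 0. No profitable deviation — NE.
(Dusk, Day): Species 1 can switch to Day (-7 → 2). Not NE.
(Dusk, Dusk): Species 1 can switch to Day (-7 → 4). Not NE.
(Dusk, Night): Species 1 can switch to Day (-7 → 9). Not NE.
(Night, Dawn): Species 1 can switch to Day (-5 → -3). Not NE.
(Night, Day): Species 1 gets 5, best alternative 2; Species 2 gets 9, best alternative 4. No profitable deviation — NE.
(Night, Dusk): Species 1 can switch to Day (-8 → 4). Not NE.
(Night, Night): Species 1 can switch to Day (5 → 9). Not NE.

(Day, Night); (Dusk, Dawn); (Night, Day)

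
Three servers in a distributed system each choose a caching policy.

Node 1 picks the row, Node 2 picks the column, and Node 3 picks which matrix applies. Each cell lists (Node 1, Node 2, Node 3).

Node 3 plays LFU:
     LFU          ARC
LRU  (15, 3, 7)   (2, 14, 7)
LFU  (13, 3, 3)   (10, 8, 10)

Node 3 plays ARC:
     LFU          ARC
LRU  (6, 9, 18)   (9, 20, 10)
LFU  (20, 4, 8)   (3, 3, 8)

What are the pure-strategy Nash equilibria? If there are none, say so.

Mark each player's best response to every combination of opponents' strategies; a profile where every player is best-responding is a pure Nash equilibrium.
Node 1 against (LFU, LFU): payoffs 15, 13 → best response LRU.
Node 1 against (LFU, ARC): payoffs 6, 20 → best response LFU.
Node 1 against (ARC, LFU): payoffs 2, 10 → best response LFU.
Node 1 against (ARC, ARC): payoffs 9, 3 → best response LRU.
Node 2 against (LRU, LFU): payoffs 3, 14 → best response ARC.
Node 2 against (LRU, ARC): payoffs 9, 20 → best response ARC.
Node 2 against (LFU, LFU): payoffs 3, 8 → best response ARC.
Node 2 against (LFU, ARC): payoffs 4, 3 → best response LFU.
Node 3 against (LRU, LFU): payoffs 7, 18 → best response ARC.
Node 3 against (LRU, ARC): payoffs 7, 10 → best response ARC.
Node 3 against (LFU, LFU): payoffs 3, 8 → best response ARC.
Node 3 against (LFU, ARC): payoffs 10, 8 → best response LFU.
Mutual best responses: (LRU, ARC, ARC); (LFU, LFU, ARC); (LFU, ARC, LFU).

The pure Nash equilibria are (LRU, ARC, ARC), (LFU, LFU, ARC), (LFU, ARC, LFU).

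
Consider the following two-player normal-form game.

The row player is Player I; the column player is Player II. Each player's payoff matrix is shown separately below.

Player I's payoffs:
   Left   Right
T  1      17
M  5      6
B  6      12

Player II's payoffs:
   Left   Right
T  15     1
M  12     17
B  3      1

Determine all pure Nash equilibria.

Player I against Left: payoffs 1, 5, 6 → best response B.
Player I against Right: payoffs 17, 6, 12 → best response T.
Player II against T: payoffs 15, 1 → best response Left.
Player II against M: payoffs 12, 17 → best response Right.
Player II against B: payoffs 3, 1 → best response Left.
Mutual best responses: (B, Left).

The unique pure-strategy Nash equilibrium is (B, Left).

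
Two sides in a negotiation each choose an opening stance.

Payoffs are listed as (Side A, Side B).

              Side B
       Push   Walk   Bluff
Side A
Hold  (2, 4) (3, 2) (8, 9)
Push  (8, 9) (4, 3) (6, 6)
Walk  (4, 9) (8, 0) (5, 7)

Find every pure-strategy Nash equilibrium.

The pure Nash equilibria are (Hold, Bluff); (Push, Push).

(Hold, Push): Side A can switch to Push (2 → 8). Not NE.
(Hold, Walk): Side A can switch to Push (3 → 4). Not NE.
(Hold, Bluff): Side A gets 8, best alternative 6; Side B gets 9, best alternative 4. No profitable deviation — NE.
(Push, Push): Side A gets 8, best alternative 4; Side B gets 9, best alternative 6. No profitable deviation — NE.
(Push, Walk): Side A can switch to Walk (4 → 8). Not NE.
(Push, Bluff): Side A can switch to Hold (6 → 8). Not NE.
(Walk, Push): Side A can switch to Push (4 → 8). Not NE.
(Walk, Walk): Side B can switch to Push (0 → 9). Not NE.
(Walk, Bluff): Side A can switch to Hold (5 → 8). Not NE.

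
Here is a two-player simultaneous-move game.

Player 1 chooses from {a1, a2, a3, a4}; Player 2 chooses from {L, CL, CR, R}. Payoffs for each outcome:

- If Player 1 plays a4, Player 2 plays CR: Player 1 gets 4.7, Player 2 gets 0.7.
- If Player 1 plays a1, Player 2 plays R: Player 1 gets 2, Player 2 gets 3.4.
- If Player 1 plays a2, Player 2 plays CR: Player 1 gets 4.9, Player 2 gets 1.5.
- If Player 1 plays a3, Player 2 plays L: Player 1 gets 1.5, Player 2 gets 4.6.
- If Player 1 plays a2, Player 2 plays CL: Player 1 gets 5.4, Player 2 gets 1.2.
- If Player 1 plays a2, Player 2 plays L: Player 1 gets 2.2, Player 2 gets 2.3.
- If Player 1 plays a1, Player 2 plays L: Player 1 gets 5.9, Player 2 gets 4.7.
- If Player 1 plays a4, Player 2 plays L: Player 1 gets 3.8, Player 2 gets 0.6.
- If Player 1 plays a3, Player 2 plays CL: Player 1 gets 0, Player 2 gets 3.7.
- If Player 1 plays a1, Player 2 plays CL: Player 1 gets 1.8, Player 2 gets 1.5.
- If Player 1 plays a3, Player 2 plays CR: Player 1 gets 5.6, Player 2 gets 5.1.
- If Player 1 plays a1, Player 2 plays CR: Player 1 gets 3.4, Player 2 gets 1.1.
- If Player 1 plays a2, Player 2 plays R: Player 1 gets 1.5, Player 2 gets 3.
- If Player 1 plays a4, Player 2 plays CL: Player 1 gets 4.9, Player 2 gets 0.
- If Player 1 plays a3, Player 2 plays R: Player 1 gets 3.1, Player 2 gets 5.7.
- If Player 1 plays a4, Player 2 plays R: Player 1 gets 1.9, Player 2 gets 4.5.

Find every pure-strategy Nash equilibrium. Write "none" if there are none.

(a1, L); (a3, R)

(a1, L): Player 1 gets 5.9, best alternative 3.8; Player 2 gets 4.7, best alternative 3.4. No profitable deviation — NE.
(a1, CL): Player 1 can switch to a2 (1.8 → 5.4). Not NE.
(a1, CR): Player 1 can switch to a2 (3.4 → 4.9). Not NE.
(a1, R): Player 1 can switch to a3 (2 → 3.1). Not NE.
(a2, L): Player 1 can switch to a1 (2.2 → 5.9). Not NE.
(a2, CL): Player 2 can switch to L (1.2 → 2.3). Not NE.
(a2, CR): Player 1 can switch to a3 (4.9 → 5.6). Not NE.
(a2, R): Player 1 can switch to a1 (1.5 → 2). Not NE.
(a3, L): Player 1 can switch to a1 (1.5 → 5.9). Not NE.
(a3, CL): Player 1 can switch to a1 (0 → 1.8). Not NE.
(a3, CR): Player 2 can switch to R (5.1 → 5.7). Not NE.
(a3, R): Player 1 gets 3.1, best alternative 2; Player 2 gets 5.7, best alternative 5.1. No profitable deviation — NE.
(The remaining 4 profiles each have a profitable deviation by the same check.)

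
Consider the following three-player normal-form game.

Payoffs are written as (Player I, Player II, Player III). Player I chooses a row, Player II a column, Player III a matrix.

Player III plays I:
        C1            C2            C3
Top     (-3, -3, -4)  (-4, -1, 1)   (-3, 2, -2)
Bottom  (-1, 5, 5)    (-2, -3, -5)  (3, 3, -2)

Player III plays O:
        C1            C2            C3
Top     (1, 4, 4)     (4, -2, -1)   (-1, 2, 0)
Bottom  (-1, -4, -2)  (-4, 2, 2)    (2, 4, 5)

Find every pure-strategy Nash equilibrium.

Pure-strategy Nash equilibria: (Top, C1, O), (Bottom, C1, I), (Bottom, C3, O)

For each strategy profile, look for a profitable unilateral deviation.
(Top, C1, I): Player I can switch to Bottom (-3 → -1). Not NE.
(Top, C1, O): Player I gets 1, best alternative -1; Player II gets 4, best alternative 2; Player III gets 4, best alternative -4. No profitable deviation — NE.
(Top, C2, I): Player I can switch to Bottom (-4 → -2). Not NE.
(Top, C2, O): Player II can switch to C1 (-2 → 4). Not NE.
(Top, C3, I): Player I can switch to Bottom (-3 → 3). Not NE.
(Top, C3, O): Player I can switch to Bottom (-1 → 2). Not NE.
(Bottom, C1, I): Player I gets -1, best alternative -3; Player II gets 5, best alternative 3; Player III gets 5, best alternative -2. No profitable deviation — NE.
(Bottom, C1, O): Player I can switch to Top (-1 → 1). Not NE.
(Bottom, C2, I): Player II can switch to C1 (-3 → 5). Not NE.
(Bottom, C2, O): Player I can switch to Top (-4 → 4). Not NE.
(Bottom, C3, O): Player I gets 2, best alternative -1; Player II gets 4, best alternative 2; Player III gets 5, best alternative -2. No profitable deviation — NE.
(The remaining 1 profile has a profitable deviation by the same check.)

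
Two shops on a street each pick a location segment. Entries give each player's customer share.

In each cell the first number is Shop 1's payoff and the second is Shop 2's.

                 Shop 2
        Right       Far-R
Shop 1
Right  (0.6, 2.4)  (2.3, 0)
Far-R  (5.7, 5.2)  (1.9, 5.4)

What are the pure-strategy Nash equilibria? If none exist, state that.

none

(Right, Right): Shop 1 can switch to Far-R (0.6 → 5.7). Not NE.
(Right, Far-R): Shop 2 can switch to Right (0 → 2.4). Not NE.
(Far-R, Right): Shop 2 can switch to Far-R (5.2 → 5.4). Not NE.
(Far-R, Far-R): Shop 1 can switch to Right (1.9 → 2.3). Not NE.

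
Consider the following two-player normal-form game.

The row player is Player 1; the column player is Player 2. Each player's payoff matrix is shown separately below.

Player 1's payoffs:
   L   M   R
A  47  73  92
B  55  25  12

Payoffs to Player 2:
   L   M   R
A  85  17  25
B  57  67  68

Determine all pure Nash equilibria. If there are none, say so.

(A, L): Player 1 can switch to B (47 → 55). Not NE.
(A, M): Player 2 can switch to L (17 → 85). Not NE.
(A, R): Player 2 can switch to L (25 → 85). Not NE.
(B, L): Player 2 can switch to M (57 → 67). Not NE.
(B, M): Player 1 can switch to A (25 → 73). Not NE.
(B, R): Player 1 can switch to A (12 → 92). Not NE.

This game has no pure Nash equilibrium.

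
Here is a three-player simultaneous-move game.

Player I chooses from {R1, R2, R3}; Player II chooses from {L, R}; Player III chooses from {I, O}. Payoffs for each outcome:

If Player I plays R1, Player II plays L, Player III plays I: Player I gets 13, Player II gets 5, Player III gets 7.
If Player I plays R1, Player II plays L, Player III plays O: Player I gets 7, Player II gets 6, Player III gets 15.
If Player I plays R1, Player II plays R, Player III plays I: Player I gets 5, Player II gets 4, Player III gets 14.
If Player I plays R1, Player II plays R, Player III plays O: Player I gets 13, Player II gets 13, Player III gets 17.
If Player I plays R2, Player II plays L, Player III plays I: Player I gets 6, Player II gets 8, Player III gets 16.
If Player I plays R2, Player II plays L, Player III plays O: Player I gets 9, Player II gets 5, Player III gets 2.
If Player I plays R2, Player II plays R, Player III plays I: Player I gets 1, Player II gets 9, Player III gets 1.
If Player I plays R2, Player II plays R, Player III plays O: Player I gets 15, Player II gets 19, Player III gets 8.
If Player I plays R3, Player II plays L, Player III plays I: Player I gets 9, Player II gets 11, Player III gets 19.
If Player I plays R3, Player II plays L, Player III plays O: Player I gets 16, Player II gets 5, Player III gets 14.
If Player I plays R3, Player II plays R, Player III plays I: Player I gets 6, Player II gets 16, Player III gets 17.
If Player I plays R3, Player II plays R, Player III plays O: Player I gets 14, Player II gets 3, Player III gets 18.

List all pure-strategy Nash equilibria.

Pure NE: (R2, R, O)

Mark each player's best response to every combination of opponents' strategies; a profile where every player is best-responding is a pure Nash equilibrium.
Player I against (L, I): payoffs 13, 6, 9 → best response R1.
Player I against (L, O): payoffs 7, 9, 16 → best response R3.
Player I against (R, I): payoffs 5, 1, 6 → best response R3.
Player I against (R, O): payoffs 13, 15, 14 → best response R2.
Player II against (R1, I): payoffs 5, 4 → best response L.
Player II against (R1, O): payoffs 6, 13 → best response R.
Player II against (R2, I): payoffs 8, 9 → best response R.
Player II against (R2, O): payoffs 5, 19 → best response R.
Player II against (R3, I): payoffs 11, 16 → best response R.
Player II against (R3, O): payoffs 5, 3 → best response L.
Player III against (R1, L): payoffs 7, 15 → best response O.
Player III against (R1, R): payoffs 14, 17 → best response O.
Player III against (R2, L): payoffs 16, 2 → best response I.
Player III against (R2, R): payoffs 1, 8 → best response O.
Player III against (R3, L): payoffs 19, 14 → best response I.
Player III against (R3, R): payoffs 17, 18 → best response O.
Mutual best responses: (R2, R, O).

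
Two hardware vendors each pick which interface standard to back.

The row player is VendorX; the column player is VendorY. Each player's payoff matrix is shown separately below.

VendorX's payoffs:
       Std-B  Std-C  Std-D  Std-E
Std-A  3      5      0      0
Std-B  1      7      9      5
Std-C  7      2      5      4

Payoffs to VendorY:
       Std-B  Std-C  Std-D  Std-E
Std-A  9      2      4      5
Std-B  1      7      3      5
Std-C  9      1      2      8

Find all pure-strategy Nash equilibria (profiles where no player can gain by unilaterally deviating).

(Std-B, Std-C), (Std-C, Std-B)

(Std-A, Std-B): VendorX can switch to Std-C (3 → 7). Not NE.
(Std-A, Std-C): VendorX can switch to Std-B (5 → 7). Not NE.
(Std-A, Std-D): VendorX can switch to Std-B (0 → 9). Not NE.
(Std-A, Std-E): VendorX can switch to Std-B (0 → 5). Not NE.
(Std-B, Std-B): VendorX can switch to Std-A (1 → 3). Not NE.
(Std-B, Std-C): VendorX gets 7, best alternative 5; VendorY gets 7, best alternative 5. No profitable deviation — NE.
(Std-B, Std-D): VendorY can switch to Std-C (3 → 7). Not NE.
(Std-C, Std-B): VendorX gets 7, best alternative 3; VendorY gets 9, best alternative 8. No profitable deviation — NE.
(The remaining 4 profiles each have a profitable deviation by the same check.)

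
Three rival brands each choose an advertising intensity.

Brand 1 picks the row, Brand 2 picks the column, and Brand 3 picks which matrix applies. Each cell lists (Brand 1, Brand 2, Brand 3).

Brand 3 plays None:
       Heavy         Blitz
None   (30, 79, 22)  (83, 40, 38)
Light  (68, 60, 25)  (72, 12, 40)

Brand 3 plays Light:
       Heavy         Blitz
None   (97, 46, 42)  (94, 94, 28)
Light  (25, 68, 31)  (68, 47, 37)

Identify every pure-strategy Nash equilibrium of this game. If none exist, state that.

(None, Heavy, None): Brand 1 can switch to Light (30 → 68). Not NE.
(None, Heavy, Light): Brand 2 can switch to Blitz (46 → 94). Not NE.
(None, Blitz, None): Brand 2 can switch to Heavy (40 → 79). Not NE.
(None, Blitz, Light): Brand 3 can switch to None (28 → 38). Not NE.
(Light, Heavy, None): Brand 3 can switch to Light (25 → 31). Not NE.
(Light, Heavy, Light): Brand 1 can switch to None (25 → 97). Not NE.
(Light, Blitz, None): Brand 1 can switch to None (72 → 83). Not NE.
(Light, Blitz, Light): Brand 1 can switch to None (68 → 94). Not NE.

This game has no pure Nash equilibrium.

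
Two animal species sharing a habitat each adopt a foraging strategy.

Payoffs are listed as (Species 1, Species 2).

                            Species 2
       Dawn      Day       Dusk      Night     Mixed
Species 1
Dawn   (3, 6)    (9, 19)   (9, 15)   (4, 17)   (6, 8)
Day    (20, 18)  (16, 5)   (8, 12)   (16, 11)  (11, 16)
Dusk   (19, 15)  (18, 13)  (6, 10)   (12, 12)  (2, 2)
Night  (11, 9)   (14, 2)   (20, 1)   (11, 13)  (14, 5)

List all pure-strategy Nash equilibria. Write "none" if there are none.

Mark each player's best response to every combination of opponents' strategies; a profile where every player is best-responding is a pure Nash equilibrium.
Species 1 against Dawn: payoffs 3, 20, 19, 11 → best response Day.
Species 1 against Day: payoffs 9, 16, 18, 14 → best response Dusk.
Species 1 against Dusk: payoffs 9, 8, 6, 20 → best response Night.
Species 1 against Night: payoffs 4, 16, 12, 11 → best response Day.
Species 1 against Mixed: payoffs 6, 11, 2, 14 → best response Night.
Species 2 against Dawn: payoffs 6, 19, 15, 17, 8 → best response Day.
Species 2 against Day: payoffs 18, 5, 12, 11, 16 → best response Dawn.
Species 2 against Dusk: payoffs 15, 13, 10, 12, 2 → best response Dawn.
Species 2 against Night: payoffs 9, 2, 1, 13, 5 → best response Night.
Mutual best responses: (Day, Dawn).

The unique pure-strategy Nash equilibrium is (Day, Dawn).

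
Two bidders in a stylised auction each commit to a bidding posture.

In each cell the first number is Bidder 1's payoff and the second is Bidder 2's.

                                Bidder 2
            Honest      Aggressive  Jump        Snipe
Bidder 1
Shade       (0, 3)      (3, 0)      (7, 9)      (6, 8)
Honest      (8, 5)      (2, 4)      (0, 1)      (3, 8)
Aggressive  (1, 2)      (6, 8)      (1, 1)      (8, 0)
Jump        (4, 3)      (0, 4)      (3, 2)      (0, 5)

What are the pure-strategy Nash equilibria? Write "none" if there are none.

Bidder 1 against Honest: payoffs 0, 8, 1, 4 → best response Honest.
Bidder 1 against Aggressive: payoffs 3, 2, 6, 0 → best response Aggressive.
Bidder 1 against Jump: payoffs 7, 0, 1, 3 → best response Shade.
Bidder 1 against Snipe: payoffs 6, 3, 8, 0 → best response Aggressive.
Bidder 2 against Shade: payoffs 3, 0, 9, 8 → best response Jump.
Bidder 2 against Honest: payoffs 5, 4, 1, 8 → best response Snipe.
Bidder 2 against Aggressive: payoffs 2, 8, 1, 0 → best response Aggressive.
Bidder 2 against Jump: payoffs 3, 4, 2, 5 → best response Snipe.
Mutual best responses: (Shade, Jump); (Aggressive, Aggressive).

Pure-strategy Nash equilibria: (Shade, Jump), (Aggressive, Aggressive)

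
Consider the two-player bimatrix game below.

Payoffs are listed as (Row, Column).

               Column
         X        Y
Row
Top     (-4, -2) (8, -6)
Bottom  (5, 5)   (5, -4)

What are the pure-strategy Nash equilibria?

Mark each player's best response to every combination of opponents' strategies; a profile where every player is best-responding is a pure Nash equilibrium.
Row against X: payoffs -4, 5 → best response Bottom.
Row against Y: payoffs 8, 5 → best response Top.
Column against Top: payoffs -2, -6 → best response X.
Column against Bottom: payoffs 5, -4 → best response X.
Mutual best responses: (Bottom, X).

Pure NE: (Bottom, X)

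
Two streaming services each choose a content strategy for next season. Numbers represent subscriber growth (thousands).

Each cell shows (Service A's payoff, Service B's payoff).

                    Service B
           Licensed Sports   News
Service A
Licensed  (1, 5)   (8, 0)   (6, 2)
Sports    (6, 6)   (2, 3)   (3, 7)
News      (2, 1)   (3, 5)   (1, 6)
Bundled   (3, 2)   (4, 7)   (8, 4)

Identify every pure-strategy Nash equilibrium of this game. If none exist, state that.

This game has no pure Nash equilibrium.

For each player, find the best response to each opponent profile; mutual best responses are the pure NE.
Service A against Licensed: payoffs 1, 6, 2, 3 → best response Sports.
Service A against Sports: payoffs 8, 2, 3, 4 → best response Licensed.
Service A against News: payoffs 6, 3, 1, 8 → best response Bundled.
Service B against Licensed: payoffs 5, 0, 2 → best response Licensed.
Service B against Sports: payoffs 6, 3, 7 → best response News.
Service B against News: payoffs 1, 5, 6 → best response News.
Service B against Bundled: payoffs 2, 7, 4 → best response Sports.
No profile is a mutual best response for all players.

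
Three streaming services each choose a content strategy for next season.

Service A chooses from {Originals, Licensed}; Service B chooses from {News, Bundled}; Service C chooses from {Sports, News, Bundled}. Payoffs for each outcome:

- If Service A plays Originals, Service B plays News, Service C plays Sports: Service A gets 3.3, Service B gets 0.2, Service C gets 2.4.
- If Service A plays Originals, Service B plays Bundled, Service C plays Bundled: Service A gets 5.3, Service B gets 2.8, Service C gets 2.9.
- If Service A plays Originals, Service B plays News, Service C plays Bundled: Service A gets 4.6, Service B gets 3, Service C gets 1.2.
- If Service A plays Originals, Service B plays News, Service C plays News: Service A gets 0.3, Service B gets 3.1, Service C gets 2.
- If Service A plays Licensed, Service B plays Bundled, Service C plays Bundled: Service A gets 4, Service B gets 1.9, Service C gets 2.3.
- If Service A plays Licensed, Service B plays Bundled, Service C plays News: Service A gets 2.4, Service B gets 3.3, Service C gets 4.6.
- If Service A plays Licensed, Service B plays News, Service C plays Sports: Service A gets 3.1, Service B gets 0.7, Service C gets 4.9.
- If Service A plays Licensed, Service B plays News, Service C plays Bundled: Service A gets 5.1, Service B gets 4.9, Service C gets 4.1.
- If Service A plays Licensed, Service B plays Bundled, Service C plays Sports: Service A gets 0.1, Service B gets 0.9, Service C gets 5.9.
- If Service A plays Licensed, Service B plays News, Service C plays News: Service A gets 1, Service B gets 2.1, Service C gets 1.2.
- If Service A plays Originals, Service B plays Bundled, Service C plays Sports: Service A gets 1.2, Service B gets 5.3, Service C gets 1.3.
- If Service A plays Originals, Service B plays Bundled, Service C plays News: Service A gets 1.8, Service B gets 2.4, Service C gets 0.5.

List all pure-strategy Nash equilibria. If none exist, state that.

Mark each player's best response to every combination of opponents' strategies; a profile where every player is best-responding is a pure Nash equilibrium.
Service A against (News, Sports): payoffs 3.3, 3.1 → best response Originals.
Service A against (News, News): payoffs 0.3, 1 → best response Licensed.
Service A against (News, Bundled): payoffs 4.6, 5.1 → best response Licensed.
Service A against (Bundled, Sports): payoffs 1.2, 0.1 → best response Originals.
Service A against (Bundled, News): payoffs 1.8, 2.4 → best response Licensed.
Service A against (Bundled, Bundled): payoffs 5.3, 4 → best response Originals.
Service B against (Originals, Sports): payoffs 0.2, 5.3 → best response Bundled.
Service B against (Originals, News): payoffs 3.1, 2.4 → best response News.
Service B against (Originals, Bundled): payoffs 3, 2.8 → best response News.
Service B against (Licensed, Sports): payoffs 0.7, 0.9 → best response Bundled.
Service B against (Licensed, News): payoffs 2.1, 3.3 → best response Bundled.
Service B against (Licensed, Bundled): payoffs 4.9, 1.9 → best response News.
Service C against (Originals, News): payoffs 2.4, 2, 1.2 → best response Sports.
Service C against (Originals, Bundled): payoffs 1.3, 0.5, 2.9 → best response Bundled.
Service C against (Licensed, News): payoffs 4.9, 1.2, 4.1 → best response Sports.
Service C against (Licensed, Bundled): payoffs 5.9, 4.6, 2.3 → best response Sports.
No profile is a mutual best response for all players.

This game has no pure Nash equilibrium.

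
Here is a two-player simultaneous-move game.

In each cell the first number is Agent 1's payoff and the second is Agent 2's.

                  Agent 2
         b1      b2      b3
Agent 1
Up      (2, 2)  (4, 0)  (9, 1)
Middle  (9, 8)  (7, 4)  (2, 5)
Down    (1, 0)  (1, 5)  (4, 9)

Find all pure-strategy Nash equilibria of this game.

(Up, b1): Agent 1 can switch to Middle (2 → 9). Not NE.
(Up, b2): Agent 1 can switch to Middle (4 → 7). Not NE.
(Up, b3): Agent 2 can switch to b1 (1 → 2). Not NE.
(Middle, b1): Agent 1 gets 9, best alternative 2; Agent 2 gets 8, best alternative 5. No profitable deviation — NE.
(Middle, b2): Agent 2 can switch to b1 (4 → 8). Not NE.
(Middle, b3): Agent 1 can switch to Up (2 → 9). Not NE.
(Down, b1): Agent 1 can switch to Up (1 → 2). Not NE.
(Down, b2): Agent 1 can switch to Up (1 → 4). Not NE.
(Down, b3): Agent 1 can switch to Up (4 → 9). Not NE.

The unique pure-strategy Nash equilibrium is (Middle, b1).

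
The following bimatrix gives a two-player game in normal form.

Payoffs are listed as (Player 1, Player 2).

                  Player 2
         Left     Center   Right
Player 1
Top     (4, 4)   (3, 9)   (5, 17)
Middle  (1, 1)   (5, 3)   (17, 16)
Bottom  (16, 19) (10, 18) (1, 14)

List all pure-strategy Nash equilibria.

Player 1 against Left: payoffs 4, 1, 16 → best response Bottom.
Player 1 against Center: payoffs 3, 5, 10 → best response Bottom.
Player 1 against Right: payoffs 5, 17, 1 → best response Middle.
Player 2 against Top: payoffs 4, 9, 17 → best response Right.
Player 2 against Middle: payoffs 1, 3, 16 → best response Right.
Player 2 against Bottom: payoffs 19, 18, 14 → best response Left.
Mutual best responses: (Middle, Right); (Bottom, Left).

(Middle, Right) and (Bottom, Left)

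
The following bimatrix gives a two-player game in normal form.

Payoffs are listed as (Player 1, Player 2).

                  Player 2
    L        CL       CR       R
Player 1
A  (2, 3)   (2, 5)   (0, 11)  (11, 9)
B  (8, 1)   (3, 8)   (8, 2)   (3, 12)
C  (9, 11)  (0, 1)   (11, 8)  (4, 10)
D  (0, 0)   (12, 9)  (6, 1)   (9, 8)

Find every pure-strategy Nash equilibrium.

Check each profile: it is a Nash equilibrium iff no player can strictly gain by switching unilaterally.
(A, L): Player 1 can switch to B (2 → 8). Not NE.
(A, CL): Player 1 can switch to B (2 → 3). Not NE.
(A, CR): Player 1 can switch to B (0 → 8). Not NE.
(A, R): Player 2 can switch to CR (9 → 11). Not NE.
(B, L): Player 1 can switch to C (8 → 9). Not NE.
(B, CL): Player 1 can switch to D (3 → 12). Not NE.
(B, CR): Player 1 can switch to C (8 → 11). Not NE.
(B, R): Player 1 can switch to A (3 → 11). Not NE.
(C, L): Player 1 gets 9, best alternative 8; Player 2 gets 11, best alternative 10. No profitable deviation — NE.
(C, CL): Player 1 can switch to A (0 → 2). Not NE.
(C, CR): Player 2 can switch to L (8 → 11). Not NE.
(D, CL): Player 1 gets 12, best alternative 3; Player 2 gets 9, best alternative 8. No profitable deviation — NE.
(The remaining 4 profiles each have a profitable deviation by the same check.)

(C, L); (D, CL)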